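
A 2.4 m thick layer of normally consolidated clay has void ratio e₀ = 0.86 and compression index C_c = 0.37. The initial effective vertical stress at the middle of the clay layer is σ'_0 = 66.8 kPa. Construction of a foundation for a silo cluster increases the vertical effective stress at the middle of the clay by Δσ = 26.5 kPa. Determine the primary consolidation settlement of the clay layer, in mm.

S_c ≈ 69.3 mm

Final effective stress: σ'_f = σ'_0 + Δσ = 66.8 + 26.5 = 93.3 kPa.
Normally consolidated clay, so the full stress increment lies on the virgin compression line:
S_c = C_c·H/(1+e₀)·log₁₀(σ'_f/σ'_0) = 0.37×2.4/(1+0.86)×log₁₀(93.3/66.8)
    = 0.47742 × 0.14511 = 0.06928 m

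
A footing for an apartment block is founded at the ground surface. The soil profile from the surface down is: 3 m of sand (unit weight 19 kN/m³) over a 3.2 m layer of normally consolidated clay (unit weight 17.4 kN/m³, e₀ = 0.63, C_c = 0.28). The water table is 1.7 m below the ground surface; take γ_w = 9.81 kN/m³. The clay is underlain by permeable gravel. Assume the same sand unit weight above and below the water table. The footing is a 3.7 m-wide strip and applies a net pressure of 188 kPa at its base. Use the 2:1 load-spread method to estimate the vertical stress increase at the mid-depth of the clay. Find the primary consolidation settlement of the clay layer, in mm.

S_c ≈ 217 mm

Mid-depth of clay below the ground surface: z = 3 + 3.2/2 = 4.6 m.
Total vertical stress at mid-clay: σ_v = 19×3 + 17.4×1.6 = 84.84 kPa.
Pore pressure: u = 9.81×(4.6 − 1.7) = 28.449 kPa.
Initial effective stress: σ'_0 = σ_v − u = 84.84 − 28.449 = 56.391 kPa.
Stress increase at mid-clay by the 2:1 spreading method:
Δσ = qB/(B+z) = 188×3.7/(3.7+4.6) = 83.807 kPa
Final effective stress: σ'_f = σ'_0 + Δσ = 56.391 + 83.807 = 140.2 kPa.
Normally consolidated clay, so the full stress increment lies on the virgin compression line:
S_c = C_c·H/(1+e₀)·log₁₀(σ'_f/σ'_0) = 0.28×3.2/(1+0.63)×log₁₀(140.2/56.391)
    = 0.54969 × 0.39554 = 0.2174 m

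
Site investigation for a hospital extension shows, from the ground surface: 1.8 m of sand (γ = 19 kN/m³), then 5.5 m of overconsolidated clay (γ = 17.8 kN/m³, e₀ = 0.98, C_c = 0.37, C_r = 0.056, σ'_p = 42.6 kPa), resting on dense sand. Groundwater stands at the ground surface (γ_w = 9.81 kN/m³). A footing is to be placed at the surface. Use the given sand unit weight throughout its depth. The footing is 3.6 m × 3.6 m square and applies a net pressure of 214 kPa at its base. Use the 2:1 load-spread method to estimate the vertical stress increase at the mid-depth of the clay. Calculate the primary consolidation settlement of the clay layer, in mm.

S_c ≈ 290 mm

Mid-depth of clay below the ground surface: z = 1.8 + 5.5/2 = 4.55 m.
Total vertical stress at mid-clay: σ_v = 19×1.8 + 17.8×2.75 = 83.15 kPa.
Pore pressure: u = 9.81×(4.55 − 0) = 44.636 kPa.
Initial effective stress: σ'_0 = σ_v − u = 83.15 − 44.636 = 38.514 kPa.
Stress increase at mid-clay by the 2:1 spreading method:
Δσ = qBL/((B+z)(L+z)) = 214×3.6×3.6/((3.6+4.55)(3.6+4.55)) = 41.755 kPa
Final effective stress: σ'_f = 38.514 + 41.755 = 80.269 kPa.
σ'_f = 80.269 > σ'_p = 42.6 kPa, so the stress path crosses the preconsolidation pressure — recompression up to σ'_p, then virgin compression beyond:
S_c = H/(1+e₀)·[C_r·log₁₀(σ'_p/σ'_0) + C_c·log₁₀(σ'_f/σ'_p)]
    = 5.5/1.98 × [0.056×log₁₀(42.6/38.514) + 0.37×log₁₀(80.269/42.6)]
    = 2.7778 × [0.0024523 + 0.1018] = 0.2896 m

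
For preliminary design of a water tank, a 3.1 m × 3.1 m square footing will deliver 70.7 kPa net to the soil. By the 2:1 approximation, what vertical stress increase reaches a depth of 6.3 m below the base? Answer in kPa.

By the 2:1 method the load spreads at 1 horizontal : 2 vertical, so at depth z the loaded area has grown by z in each plan dimension:
Δσ = qBL/((B+z)(L+z)) = 70.7×3.1×3.1/((3.1+6.3)(3.1+6.3)) = 7.6893 kPa

Δσ_z ≈ 7.69 kPa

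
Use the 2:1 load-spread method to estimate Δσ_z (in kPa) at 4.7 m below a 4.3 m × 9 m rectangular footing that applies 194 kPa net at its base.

By the 2:1 method the load spreads at 1 horizontal : 2 vertical, so at depth z the loaded area has grown by z in each plan dimension:
Δσ = qBL/((B+z)(L+z)) = 194×4.3×9/((4.3+4.7)(9+4.7)) = 60.891 kPa

Δσ_z ≈ 60.9 kPa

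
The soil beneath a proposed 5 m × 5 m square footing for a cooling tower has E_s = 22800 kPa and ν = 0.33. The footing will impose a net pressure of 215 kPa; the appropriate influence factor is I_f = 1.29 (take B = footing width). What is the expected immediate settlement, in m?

Immediate (elastic) settlement: S_e = q·B·(1−ν²)/E_s · I_f.
S_e = 215 × 5 × (1 − 0.33²) / 22800 × 1.29
    = 215 × 5 × 0.8911 / 22800 × 1.29
    = 0.0542 m

S_e ≈ 0.0542 m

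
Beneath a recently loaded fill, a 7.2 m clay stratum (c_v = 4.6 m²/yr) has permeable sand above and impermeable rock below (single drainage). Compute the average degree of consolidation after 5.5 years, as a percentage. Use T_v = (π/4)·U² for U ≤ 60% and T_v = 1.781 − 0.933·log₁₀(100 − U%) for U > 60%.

U ≈ 75.7 %

Drainage path length: H_d = H = 7.2 m (single drainage).
T_v = c_v·t/H_d² = 4.6×5.5/7.2² = 0.48804.
T_v = 0.48804 corresponds to the U > 60% branch:
U = 1 − 10^((1.781 − T_v)/0.933)/100 = 0.7569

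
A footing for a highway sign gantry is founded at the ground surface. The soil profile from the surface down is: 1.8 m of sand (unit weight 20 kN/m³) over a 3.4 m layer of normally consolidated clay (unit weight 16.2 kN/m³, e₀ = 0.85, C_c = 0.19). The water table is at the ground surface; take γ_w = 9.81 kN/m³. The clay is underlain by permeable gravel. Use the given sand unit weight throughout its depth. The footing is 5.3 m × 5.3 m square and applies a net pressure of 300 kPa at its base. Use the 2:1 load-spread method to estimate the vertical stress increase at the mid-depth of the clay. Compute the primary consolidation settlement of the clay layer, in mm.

S_c ≈ 236 mm

Mid-depth of clay below the ground surface: z = 1.8 + 3.4/2 = 3.5 m.
Total vertical stress at mid-clay: σ_v = 20×1.8 + 16.2×1.7 = 63.54 kPa.
Pore pressure: u = 9.81×(3.5 − 0) = 34.335 kPa.
Initial effective stress: σ'_0 = σ_v − u = 63.54 − 34.335 = 29.205 kPa.
Stress increase at mid-clay by the 2:1 spreading method:
Δσ = qBL/((B+z)(L+z)) = 300×5.3×5.3/((5.3+3.5)(5.3+3.5)) = 108.82 kPa
Final effective stress: σ'_f = σ'_0 + Δσ = 29.205 + 108.82 = 138.02 kPa.
Normally consolidated clay, so the full stress increment lies on the virgin compression line:
S_c = C_c·H/(1+e₀)·log₁₀(σ'_f/σ'_0) = 0.19×3.4/(1+0.85)×log₁₀(138.02/29.205)
    = 0.34919 × 0.67448 = 0.2355 m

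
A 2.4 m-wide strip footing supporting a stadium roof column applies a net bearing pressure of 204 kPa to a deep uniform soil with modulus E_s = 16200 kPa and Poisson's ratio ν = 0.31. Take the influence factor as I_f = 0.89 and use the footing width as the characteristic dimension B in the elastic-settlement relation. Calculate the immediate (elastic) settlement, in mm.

S_e ≈ 24.3 mm

Immediate (elastic) settlement: S_e = q·B·(1−ν²)/E_s · I_f.
S_e = 204 × 2.4 × (1 − 0.31²) / 16200 × 0.89
    = 204 × 2.4 × 0.9039 / 16200 × 0.89
    = 0.02431 m = 24.31 mm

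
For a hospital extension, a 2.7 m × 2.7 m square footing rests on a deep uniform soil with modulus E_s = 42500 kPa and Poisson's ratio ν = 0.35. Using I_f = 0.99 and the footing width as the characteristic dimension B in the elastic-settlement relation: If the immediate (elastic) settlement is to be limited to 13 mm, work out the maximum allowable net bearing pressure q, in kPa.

S_e = q·B·(1−ν²)/E_s · I_f  ⇒  q = S_e·E_s / (B·(1−ν²)·I_f).
q = 0.013 × 42500 / (2.7 × 0.8775 × 0.99) = 235.6 kPa

q ≈ 236 kPa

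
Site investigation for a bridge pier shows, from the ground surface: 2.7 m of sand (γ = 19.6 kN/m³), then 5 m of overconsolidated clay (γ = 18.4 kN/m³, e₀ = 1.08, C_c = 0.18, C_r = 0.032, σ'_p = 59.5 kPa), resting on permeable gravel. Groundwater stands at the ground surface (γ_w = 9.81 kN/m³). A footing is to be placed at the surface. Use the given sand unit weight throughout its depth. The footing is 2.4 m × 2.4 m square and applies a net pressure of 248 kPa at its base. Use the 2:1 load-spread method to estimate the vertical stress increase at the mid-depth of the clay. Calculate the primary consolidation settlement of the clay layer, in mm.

Mid-depth of clay below the ground surface: z = 2.7 + 5/2 = 5.2 m.
Total vertical stress at mid-clay: σ_v = 19.6×2.7 + 18.4×2.5 = 98.92 kPa.
Pore pressure: u = 9.81×(5.2 − 0) = 51.012 kPa.
Initial effective stress: σ'_0 = σ_v − u = 98.92 − 51.012 = 47.908 kPa.
Stress increase at mid-clay by the 2:1 spreading method:
Δσ = qBL/((B+z)(L+z)) = 248×2.4×2.4/((2.4+5.2)(2.4+5.2)) = 24.731 kPa
Final effective stress: σ'_f = 47.908 + 24.731 = 72.639 kPa.
σ'_f = 72.639 > σ'_p = 59.5 kPa, so the stress path crosses the preconsolidation pressure — recompression up to σ'_p, then virgin compression beyond:
S_c = H/(1+e₀)·[C_r·log₁₀(σ'_p/σ'_0) + C_c·log₁₀(σ'_f/σ'_p)]
    = 5/2.08 × [0.032×log₁₀(59.5/47.908) + 0.18×log₁₀(72.639/59.5)]
    = 2.4038 × [0.0030115 + 0.015598] = 0.04473 m

S_c ≈ 44.7 mm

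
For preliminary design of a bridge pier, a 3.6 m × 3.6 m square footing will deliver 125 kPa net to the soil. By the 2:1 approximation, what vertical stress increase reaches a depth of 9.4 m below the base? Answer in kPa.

Δσ_z ≈ 9.59 kPa

By the 2:1 method the load spreads at 1 horizontal : 2 vertical, so at depth z the loaded area has grown by z in each plan dimension:
Δσ = qBL/((B+z)(L+z)) = 125×3.6×3.6/((3.6+9.4)(3.6+9.4)) = 9.5858 kPa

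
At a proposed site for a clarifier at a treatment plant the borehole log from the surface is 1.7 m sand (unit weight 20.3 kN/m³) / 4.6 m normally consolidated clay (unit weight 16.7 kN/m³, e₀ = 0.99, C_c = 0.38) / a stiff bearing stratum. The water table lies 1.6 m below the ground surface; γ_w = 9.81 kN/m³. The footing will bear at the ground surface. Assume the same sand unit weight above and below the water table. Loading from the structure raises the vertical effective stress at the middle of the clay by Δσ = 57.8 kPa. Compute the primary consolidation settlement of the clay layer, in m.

S_c ≈ 0.296 m

Mid-depth of clay below the ground surface: z = 1.7 + 4.6/2 = 4 m.
Total vertical stress at mid-clay: σ_v = 20.3×1.7 + 16.7×2.3 = 72.92 kPa.
Pore pressure: u = 9.81×(4 − 1.6) = 23.544 kPa.
Initial effective stress: σ'_0 = σ_v − u = 72.92 − 23.544 = 49.376 kPa.
Final effective stress: σ'_f = σ'_0 + Δσ = 49.376 + 57.8 = 107.18 kPa.
Normally consolidated clay, so the full stress increment lies on the virgin compression line:
S_c = C_c·H/(1+e₀)·log₁₀(σ'_f/σ'_0) = 0.38×4.6/(1+0.99)×log₁₀(107.18/49.376)
    = 0.87839 × 0.3366 = 0.2957 m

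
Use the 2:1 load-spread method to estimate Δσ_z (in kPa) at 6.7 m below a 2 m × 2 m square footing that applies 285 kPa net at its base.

Δσ_z ≈ 15.1 kPa

By the 2:1 method the load spreads at 1 horizontal : 2 vertical, so at depth z the loaded area has grown by z in each plan dimension:
Δσ = qBL/((B+z)(L+z)) = 285×2×2/((2+6.7)(2+6.7)) = 15.061 kPa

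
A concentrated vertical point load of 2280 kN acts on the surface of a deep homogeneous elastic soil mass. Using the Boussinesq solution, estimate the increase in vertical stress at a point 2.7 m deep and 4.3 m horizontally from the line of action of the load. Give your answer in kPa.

Boussinesq vertical stress below a point load on an elastic half-space:
Δσ_z = 3P/(2πz²) · [1 + (r/z)²]^(−5/2)
r/z = 4.3/2.7 = 1.5926; [1+(r/z)²]^(−5/2) = 0.042522.
Δσ_z = 3×2280/(2π×2.7²) × 0.042522 = 149.33 × 0.042522 = 6.35 kPa

Δσ_z ≈ 6.35 kPa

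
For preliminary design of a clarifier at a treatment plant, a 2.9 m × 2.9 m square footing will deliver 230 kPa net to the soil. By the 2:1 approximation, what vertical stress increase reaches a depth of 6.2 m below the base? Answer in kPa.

Δσ_z ≈ 23.4 kPa

By the 2:1 method the load spreads at 1 horizontal : 2 vertical, so at depth z the loaded area has grown by z in each plan dimension:
Δσ = qBL/((B+z)(L+z)) = 230×2.9×2.9/((2.9+6.2)(2.9+6.2)) = 23.358 kPa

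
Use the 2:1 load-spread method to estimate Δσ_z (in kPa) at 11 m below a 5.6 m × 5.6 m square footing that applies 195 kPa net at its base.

Δσ_z ≈ 22.2 kPa

By the 2:1 method the load spreads at 1 horizontal : 2 vertical, so at depth z the loaded area has grown by z in each plan dimension:
Δσ = qBL/((B+z)(L+z)) = 195×5.6×5.6/((5.6+11)(5.6+11)) = 22.192 kPa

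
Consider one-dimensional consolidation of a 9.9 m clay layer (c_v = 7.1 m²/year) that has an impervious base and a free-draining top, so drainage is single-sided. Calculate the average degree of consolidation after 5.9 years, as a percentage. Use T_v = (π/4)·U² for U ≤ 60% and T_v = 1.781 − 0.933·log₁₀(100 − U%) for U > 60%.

Drainage path length: H_d = H = 9.9 m (single drainage).
T_v = c_v·t/H_d² = 7.1×5.9/9.9² = 0.42741.
T_v = 0.42741 corresponds to the U > 60% branch:
U = 1 − 10^((1.781 − T_v)/0.933)/100 = 0.7176

U ≈ 71.8 %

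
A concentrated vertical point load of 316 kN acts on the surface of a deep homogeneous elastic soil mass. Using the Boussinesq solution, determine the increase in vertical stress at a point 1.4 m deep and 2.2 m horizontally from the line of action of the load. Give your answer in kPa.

Δσ_z ≈ 3.43 kPa

Boussinesq vertical stress below a point load on an elastic half-space:
Δσ_z = 3P/(2πz²) · [1 + (r/z)²]^(−5/2)
r/z = 2.2/1.4 = 1.5714; [1+(r/z)²]^(−5/2) = 0.044603.
Δσ_z = 3×316/(2π×1.4²) × 0.044603 = 76.979 × 0.044603 = 3.433 kPa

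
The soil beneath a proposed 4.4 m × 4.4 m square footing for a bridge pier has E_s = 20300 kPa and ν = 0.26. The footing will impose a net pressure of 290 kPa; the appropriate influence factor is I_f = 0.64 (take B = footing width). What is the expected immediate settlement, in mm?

S_e ≈ 37.5 mm

Immediate (elastic) settlement: S_e = q·B·(1−ν²)/E_s · I_f.
S_e = 290 × 4.4 × (1 − 0.26²) / 20300 × 0.64
    = 290 × 4.4 × 0.9324 / 20300 × 0.64
    = 0.03751 m = 37.51 mm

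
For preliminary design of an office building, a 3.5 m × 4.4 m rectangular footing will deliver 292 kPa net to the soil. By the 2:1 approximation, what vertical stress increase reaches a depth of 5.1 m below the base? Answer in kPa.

Δσ_z ≈ 55 kPa

By the 2:1 method the load spreads at 1 horizontal : 2 vertical, so at depth z the loaded area has grown by z in each plan dimension:
Δσ = qBL/((B+z)(L+z)) = 292×3.5×4.4/((3.5+5.1)(4.4+5.1)) = 55.04 kPa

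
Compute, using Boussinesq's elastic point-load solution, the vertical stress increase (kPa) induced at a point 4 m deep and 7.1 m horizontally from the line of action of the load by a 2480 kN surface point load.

Δσ_z ≈ 2.11 kPa

Boussinesq vertical stress below a point load on an elastic half-space:
Δσ_z = 3P/(2πz²) · [1 + (r/z)²]^(−5/2)
r/z = 7.1/4 = 1.775; [1+(r/z)²]^(−5/2) = 0.028492.
Δσ_z = 3×2480/(2π×4²) × 0.028492 = 74.007 × 0.028492 = 2.109 kPa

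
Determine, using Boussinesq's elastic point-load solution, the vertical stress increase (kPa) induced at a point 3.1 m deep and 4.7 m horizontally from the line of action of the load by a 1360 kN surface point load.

Boussinesq vertical stress below a point load on an elastic half-space:
Δσ_z = 3P/(2πz²) · [1 + (r/z)²]^(−5/2)
r/z = 4.7/3.1 = 1.5161; [1+(r/z)²]^(−5/2) = 0.050601.
Δσ_z = 3×1360/(2π×3.1²) × 0.050601 = 67.57 × 0.050601 = 3.419 kPa

Δσ_z ≈ 3.42 kPa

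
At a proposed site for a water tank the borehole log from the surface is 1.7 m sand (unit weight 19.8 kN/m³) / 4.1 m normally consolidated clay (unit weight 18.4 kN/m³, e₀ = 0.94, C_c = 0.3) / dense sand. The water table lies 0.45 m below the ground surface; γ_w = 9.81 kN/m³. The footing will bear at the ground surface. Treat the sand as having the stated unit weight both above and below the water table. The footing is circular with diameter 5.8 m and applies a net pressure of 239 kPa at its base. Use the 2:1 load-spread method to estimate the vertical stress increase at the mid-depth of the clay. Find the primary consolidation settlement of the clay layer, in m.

S_c ≈ 0.325 m

Mid-depth of clay below the ground surface: z = 1.7 + 4.1/2 = 3.75 m.
Total vertical stress at mid-clay: σ_v = 19.8×1.7 + 18.4×2.05 = 71.38 kPa.
Pore pressure: u = 9.81×(3.75 − 0.45) = 32.373 kPa.
Initial effective stress: σ'_0 = σ_v − u = 71.38 − 32.373 = 39.007 kPa.
Stress increase at mid-clay by the 2:1 spreading method:
Δσ ≈ qD²/(D+z)² = 239×5.8²/(5.8+3.75)² = 88.155 kPa
Final effective stress: σ'_f = σ'_0 + Δσ = 39.007 + 88.155 = 127.16 kPa.
Normally consolidated clay, so the full stress increment lies on the virgin compression line:
S_c = C_c·H/(1+e₀)·log₁₀(σ'_f/σ'_0) = 0.3×4.1/(1+0.94)×log₁₀(127.16/39.007)
    = 0.63402 × 0.51321 = 0.3254 m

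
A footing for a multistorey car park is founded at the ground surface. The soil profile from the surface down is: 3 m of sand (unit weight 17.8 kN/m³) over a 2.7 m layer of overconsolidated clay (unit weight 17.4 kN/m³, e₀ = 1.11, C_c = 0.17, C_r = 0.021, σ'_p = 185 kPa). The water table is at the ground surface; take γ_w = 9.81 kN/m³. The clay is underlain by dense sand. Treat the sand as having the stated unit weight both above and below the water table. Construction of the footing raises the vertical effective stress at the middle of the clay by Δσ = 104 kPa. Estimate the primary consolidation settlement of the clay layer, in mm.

S_c ≈ 16.3 mm

Mid-depth of clay below the ground surface: z = 3 + 2.7/2 = 4.35 m.
Total vertical stress at mid-clay: σ_v = 17.8×3 + 17.4×1.35 = 76.89 kPa.
Pore pressure: u = 9.81×(4.35 − 0) = 42.673 kPa.
Initial effective stress: σ'_0 = σ_v − u = 76.89 − 42.673 = 34.217 kPa.
Final effective stress: σ'_f = 34.217 + 104 = 138.22 kPa.
σ'_f = 138.22 ≤ σ'_p = 185 kPa, so the clay remains overconsolidated and only the recompression index applies:
S_c = C_r·H/(1+e₀)·log₁₀(σ'_f/σ'_0) = 0.021×2.7/2.11×log₁₀(138.22/34.217)
    = 0.026872 × 0.60633 = 0.01629 m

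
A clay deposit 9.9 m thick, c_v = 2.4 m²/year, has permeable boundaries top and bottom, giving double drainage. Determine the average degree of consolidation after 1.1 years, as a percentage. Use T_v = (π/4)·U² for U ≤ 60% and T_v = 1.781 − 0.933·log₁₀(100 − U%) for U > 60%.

Drainage path length: H_d = H/2 = 4.95 m (double drainage).
T_v = c_v·t/H_d² = 2.4×1.1/4.95² = 0.10774.
T_v = 0.10774 corresponds to the U ≤ 60% branch:
U = √(4T_v/π) = 0.3704

U ≈ 37 %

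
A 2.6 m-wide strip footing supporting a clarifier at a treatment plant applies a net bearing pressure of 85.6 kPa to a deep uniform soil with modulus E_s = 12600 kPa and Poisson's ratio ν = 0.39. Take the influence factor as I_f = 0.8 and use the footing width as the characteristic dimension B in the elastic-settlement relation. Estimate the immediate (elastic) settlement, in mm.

S_e ≈ 12 mm

Immediate (elastic) settlement: S_e = q·B·(1−ν²)/E_s · I_f.
S_e = 85.6 × 2.6 × (1 − 0.39²) / 12600 × 0.8
    = 85.6 × 2.6 × 0.8479 / 12600 × 0.8
    = 0.01198 m = 11.98 mm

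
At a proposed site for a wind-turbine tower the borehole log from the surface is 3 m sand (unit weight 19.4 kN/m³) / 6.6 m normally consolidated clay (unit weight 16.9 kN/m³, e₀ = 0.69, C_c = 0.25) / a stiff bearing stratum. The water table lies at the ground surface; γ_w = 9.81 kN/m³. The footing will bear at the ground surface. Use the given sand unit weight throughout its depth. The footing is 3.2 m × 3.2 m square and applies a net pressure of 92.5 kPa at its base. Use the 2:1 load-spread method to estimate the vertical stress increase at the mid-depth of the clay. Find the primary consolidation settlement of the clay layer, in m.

Mid-depth of clay below the ground surface: z = 3 + 6.6/2 = 6.3 m.
Total vertical stress at mid-clay: σ_v = 19.4×3 + 16.9×3.3 = 113.97 kPa.
Pore pressure: u = 9.81×(6.3 − 0) = 61.803 kPa.
Initial effective stress: σ'_0 = σ_v − u = 113.97 − 61.803 = 52.167 kPa.
Stress increase at mid-clay by the 2:1 spreading method:
Δσ = qBL/((B+z)(L+z)) = 92.5×3.2×3.2/((3.2+6.3)(3.2+6.3)) = 10.495 kPa
Final effective stress: σ'_f = σ'_0 + Δσ = 52.167 + 10.495 = 62.662 kPa.
Normally consolidated clay, so the full stress increment lies on the virgin compression line:
S_c = C_c·H/(1+e₀)·log₁₀(σ'_f/σ'_0) = 0.25×6.6/(1+0.69)×log₁₀(62.662/52.167)
    = 0.97633 × 0.079608 = 0.07772 m

S_c ≈ 0.0777 m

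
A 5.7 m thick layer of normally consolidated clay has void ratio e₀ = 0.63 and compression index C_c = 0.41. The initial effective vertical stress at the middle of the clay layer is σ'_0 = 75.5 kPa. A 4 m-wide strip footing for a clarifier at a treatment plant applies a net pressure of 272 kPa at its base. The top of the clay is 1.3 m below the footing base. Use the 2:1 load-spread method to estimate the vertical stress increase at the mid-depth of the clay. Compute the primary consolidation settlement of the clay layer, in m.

S_c ≈ 0.634 m

Mid-depth of clay below the footing base: z = 1.3 + 5.7/2 = 4.15 m.
Stress increase at mid-clay by the 2:1 spreading method:
Δσ = qB/(B+z) = 272×4/(4+4.15) = 133.5 kPa
Final effective stress: σ'_f = σ'_0 + Δσ = 75.5 + 133.5 = 209 kPa.
Normally consolidated clay, so the full stress increment lies on the virgin compression line:
S_c = C_c·H/(1+e₀)·log₁₀(σ'_f/σ'_0) = 0.41×5.7/(1+0.63)×log₁₀(209/75.5)
    = 1.4337 × 0.4422 = 0.634 m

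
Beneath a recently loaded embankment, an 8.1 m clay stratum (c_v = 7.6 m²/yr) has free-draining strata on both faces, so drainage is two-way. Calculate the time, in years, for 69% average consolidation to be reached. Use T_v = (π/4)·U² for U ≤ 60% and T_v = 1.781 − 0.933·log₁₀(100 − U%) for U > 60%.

Drainage path length: H_d = H/2 = 4.05 m (double drainage).
U > 60%: T_v = 1.781 − 0.933·log₁₀(100 − 69) = 0.38956.
t = T_v·H_d²/c_v = 0.38956×4.05²/7.6 = 0.8408 years.

t ≈ 0.841 years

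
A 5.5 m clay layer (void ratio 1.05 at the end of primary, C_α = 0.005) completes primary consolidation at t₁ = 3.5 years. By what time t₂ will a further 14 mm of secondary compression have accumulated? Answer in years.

t₂ ≈ 38.7 years

S_s = C_α·H/(1+e_p)·log₁₀(t₂/t₁) ⇒ log₁₀(t₂/t₁) = S_s·(1+e_p)/(C_α·H).
log₁₀(t₂/t₁) = 0.014 × (1+1.05) / (0.005×5.5) = 1.044
t₂ = t₁ × 10^1.044 = 3.5 × 11.06 = 38.7 years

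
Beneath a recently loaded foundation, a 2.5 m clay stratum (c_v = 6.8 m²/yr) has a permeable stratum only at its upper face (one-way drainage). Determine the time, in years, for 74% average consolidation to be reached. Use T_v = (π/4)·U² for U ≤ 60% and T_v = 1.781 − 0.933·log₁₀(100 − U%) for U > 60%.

Drainage path length: H_d = H = 2.5 m (single drainage).
U > 60%: T_v = 1.781 − 0.933·log₁₀(100 − 74) = 0.46083.
t = T_v·H_d²/c_v = 0.46083×2.5²/6.8 = 0.4236 years.

t ≈ 0.424 years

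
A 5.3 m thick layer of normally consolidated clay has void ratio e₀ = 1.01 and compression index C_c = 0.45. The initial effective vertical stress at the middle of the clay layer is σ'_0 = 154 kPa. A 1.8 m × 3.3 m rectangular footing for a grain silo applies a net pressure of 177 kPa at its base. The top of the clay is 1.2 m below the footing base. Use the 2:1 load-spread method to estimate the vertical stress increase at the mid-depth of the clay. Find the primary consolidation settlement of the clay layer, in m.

Mid-depth of clay below the footing base: z = 1.2 + 5.3/2 = 3.85 m.
Stress increase at mid-clay by the 2:1 spreading method:
Δσ = qBL/((B+z)(L+z)) = 177×1.8×3.3/((1.8+3.85)(3.3+3.85)) = 26.026 kPa
Final effective stress: σ'_f = σ'_0 + Δσ = 154 + 26.026 = 180.03 kPa.
Normally consolidated clay, so the full stress increment lies on the virgin compression line:
S_c = C_c·H/(1+e₀)·log₁₀(σ'_f/σ'_0) = 0.45×5.3/(1+1.01)×log₁₀(180.03/154)
    = 1.1866 × 0.067824 = 0.08048 m

S_c ≈ 0.0805 m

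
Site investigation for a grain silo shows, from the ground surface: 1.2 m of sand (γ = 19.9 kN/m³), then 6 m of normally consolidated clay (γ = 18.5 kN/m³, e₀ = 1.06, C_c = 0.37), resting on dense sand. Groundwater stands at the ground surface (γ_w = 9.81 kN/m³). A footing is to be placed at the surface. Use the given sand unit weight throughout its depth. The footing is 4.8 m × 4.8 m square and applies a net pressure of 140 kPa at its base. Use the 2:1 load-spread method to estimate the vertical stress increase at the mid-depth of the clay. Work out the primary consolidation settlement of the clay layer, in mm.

Mid-depth of clay below the ground surface: z = 1.2 + 6/2 = 4.2 m.
Total vertical stress at mid-clay: σ_v = 19.9×1.2 + 18.5×3 = 79.38 kPa.
Pore pressure: u = 9.81×(4.2 − 0) = 41.202 kPa.
Initial effective stress: σ'_0 = σ_v − u = 79.38 − 41.202 = 38.178 kPa.
Stress increase at mid-clay by the 2:1 spreading method:
Δσ = qBL/((B+z)(L+z)) = 140×4.8×4.8/((4.8+4.2)(4.8+4.2)) = 39.822 kPa
Final effective stress: σ'_f = σ'_0 + Δσ = 38.178 + 39.822 = 78 kPa.
Normally consolidated clay, so the full stress increment lies on the virgin compression line:
S_c = C_c·H/(1+e₀)·log₁₀(σ'_f/σ'_0) = 0.37×6/(1+1.06)×log₁₀(78/38.178)
    = 1.0777 × 0.31028 = 0.3344 m

S_c ≈ 334 mm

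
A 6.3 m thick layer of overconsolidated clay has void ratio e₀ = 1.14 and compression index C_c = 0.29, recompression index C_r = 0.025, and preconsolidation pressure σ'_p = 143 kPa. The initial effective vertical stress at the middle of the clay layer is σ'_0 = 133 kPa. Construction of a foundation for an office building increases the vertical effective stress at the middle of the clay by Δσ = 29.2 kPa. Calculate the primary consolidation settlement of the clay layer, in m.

Final effective stress: σ'_f = 133 + 29.2 = 162.2 kPa.
σ'_f = 162.2 > σ'_p = 143 kPa, so the stress path crosses the preconsolidation pressure — recompression up to σ'_p, then virgin compression beyond:
S_c = H/(1+e₀)·[C_r·log₁₀(σ'_p/σ'_0) + C_c·log₁₀(σ'_f/σ'_p)]
    = 6.3/2.14 × [0.025×log₁₀(143/133) + 0.29×log₁₀(162.2/143)]
    = 2.9439 × [0.00078711 + 0.015867] = 0.04903 m

S_c ≈ 0.049 m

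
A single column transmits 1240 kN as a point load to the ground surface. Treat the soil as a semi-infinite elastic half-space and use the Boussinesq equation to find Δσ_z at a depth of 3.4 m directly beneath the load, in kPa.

Δσ_z ≈ 51.2 kPa

Boussinesq vertical stress below a point load on an elastic half-space:
Δσ_z = 3P/(2πz²) · [1 + (r/z)²]^(−5/2)
r/z = 0/3.4 = 0; [1+(r/z)²]^(−5/2) = 1.
Δσ_z = 3×1240/(2π×3.4²) × 1 = 51.216 × 1 = 51.22 kPa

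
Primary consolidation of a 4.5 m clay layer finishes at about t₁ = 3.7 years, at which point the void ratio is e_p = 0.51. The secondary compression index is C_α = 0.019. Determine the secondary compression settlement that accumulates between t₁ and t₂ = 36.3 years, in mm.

Secondary compression: S_s = C_α·H/(1+e_p)·log₁₀(t₂/t₁)
S_s = 0.019×4.5/(1+0.51)×log₁₀(36.3/3.7)
    = 0.05662 × 0.9917 = 0.05615 m

S_s ≈ 56.2 mm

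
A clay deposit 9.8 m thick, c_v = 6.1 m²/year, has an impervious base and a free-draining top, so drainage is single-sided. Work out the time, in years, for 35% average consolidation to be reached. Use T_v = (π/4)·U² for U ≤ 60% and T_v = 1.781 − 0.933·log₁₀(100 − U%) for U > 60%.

t ≈ 1.51 years

Drainage path length: H_d = H = 9.8 m (single drainage).
U ≤ 60%: T_v = (π/4)·U² = (π/4)×0.35² = 0.096211.
t = T_v·H_d²/c_v = 0.096211×9.8²/6.1 = 1.515 years.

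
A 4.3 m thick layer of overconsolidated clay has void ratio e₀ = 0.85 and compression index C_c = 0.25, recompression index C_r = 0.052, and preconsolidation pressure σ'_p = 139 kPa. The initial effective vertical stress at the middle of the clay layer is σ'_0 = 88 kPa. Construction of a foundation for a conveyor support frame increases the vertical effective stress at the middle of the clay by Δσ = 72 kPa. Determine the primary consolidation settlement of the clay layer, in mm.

Final effective stress: σ'_f = 88 + 72 = 160 kPa.
σ'_f = 160 > σ'_p = 139 kPa, so the stress path crosses the preconsolidation pressure — recompression up to σ'_p, then virgin compression beyond:
S_c = H/(1+e₀)·[C_r·log₁₀(σ'_p/σ'_0) + C_c·log₁₀(σ'_f/σ'_p)]
    = 4.3/1.85 × [0.052×log₁₀(139/88) + 0.25×log₁₀(160/139)]
    = 2.3243 × [0.010324 + 0.015276] = 0.0595 m

S_c ≈ 59.5 mm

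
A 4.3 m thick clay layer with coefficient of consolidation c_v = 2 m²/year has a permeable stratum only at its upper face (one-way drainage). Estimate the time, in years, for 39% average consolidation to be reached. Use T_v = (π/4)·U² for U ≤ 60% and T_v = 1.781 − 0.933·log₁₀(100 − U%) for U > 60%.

t ≈ 1.1 years

Drainage path length: H_d = H = 4.3 m (single drainage).
U ≤ 60%: T_v = (π/4)·U² = (π/4)×0.39² = 0.11946.
t = T_v·H_d²/c_v = 0.11946×4.3²/2 = 1.104 years.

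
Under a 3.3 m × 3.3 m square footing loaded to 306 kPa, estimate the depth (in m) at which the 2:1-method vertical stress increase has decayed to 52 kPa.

2:1 spreading — at depth z the loaded area has grown by z in each plan dimension:
qB²/(B+z)² = Δσ_z ⇒ z = B(√(q/Δσ_z) − 1) = 3.3×(√(306/52) − 1) = 4.705 m

z ≈ 4.71 m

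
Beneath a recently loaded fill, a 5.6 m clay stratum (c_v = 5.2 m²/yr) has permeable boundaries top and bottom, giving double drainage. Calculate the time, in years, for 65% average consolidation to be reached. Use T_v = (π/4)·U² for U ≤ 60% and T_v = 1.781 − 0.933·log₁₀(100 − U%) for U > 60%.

Drainage path length: H_d = H/2 = 2.8 m (double drainage).
U > 60%: T_v = 1.781 − 0.933·log₁₀(100 − 65) = 0.34038.
t = T_v·H_d²/c_v = 0.34038×2.8²/5.2 = 0.5132 years.

t ≈ 0.513 years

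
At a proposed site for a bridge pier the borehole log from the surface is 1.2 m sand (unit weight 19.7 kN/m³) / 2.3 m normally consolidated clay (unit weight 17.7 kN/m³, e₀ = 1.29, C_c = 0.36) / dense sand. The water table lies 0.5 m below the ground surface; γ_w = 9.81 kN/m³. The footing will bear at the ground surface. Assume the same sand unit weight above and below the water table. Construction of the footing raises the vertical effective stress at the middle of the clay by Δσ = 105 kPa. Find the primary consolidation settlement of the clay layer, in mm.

Mid-depth of clay below the ground surface: z = 1.2 + 2.3/2 = 2.35 m.
Total vertical stress at mid-clay: σ_v = 19.7×1.2 + 17.7×1.15 = 43.995 kPa.
Pore pressure: u = 9.81×(2.35 − 0.5) = 18.149 kPa.
Initial effective stress: σ'_0 = σ_v − u = 43.995 − 18.149 = 25.846 kPa.
Final effective stress: σ'_f = σ'_0 + Δσ = 25.846 + 105 = 130.85 kPa.
Normally consolidated clay, so the full stress increment lies on the virgin compression line:
S_c = C_c·H/(1+e₀)·log₁₀(σ'_f/σ'_0) = 0.36×2.3/(1+1.29)×log₁₀(130.85/25.846)
    = 0.36157 × 0.70438 = 0.2547 m

S_c ≈ 255 mm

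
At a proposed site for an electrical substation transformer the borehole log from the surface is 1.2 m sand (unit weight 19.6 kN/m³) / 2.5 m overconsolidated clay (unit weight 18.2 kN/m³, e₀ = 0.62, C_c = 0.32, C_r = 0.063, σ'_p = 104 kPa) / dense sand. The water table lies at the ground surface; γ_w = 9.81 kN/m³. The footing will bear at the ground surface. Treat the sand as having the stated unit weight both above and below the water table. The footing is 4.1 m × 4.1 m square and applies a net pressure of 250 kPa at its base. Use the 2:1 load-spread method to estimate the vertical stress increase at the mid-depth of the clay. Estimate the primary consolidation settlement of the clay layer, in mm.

Mid-depth of clay below the ground surface: z = 1.2 + 2.5/2 = 2.45 m.
Total vertical stress at mid-clay: σ_v = 19.6×1.2 + 18.2×1.25 = 46.27 kPa.
Pore pressure: u = 9.81×(2.45 − 0) = 24.035 kPa.
Initial effective stress: σ'_0 = σ_v − u = 46.27 − 24.035 = 22.235 kPa.
Stress increase at mid-clay by the 2:1 spreading method:
Δσ = qBL/((B+z)(L+z)) = 250×4.1×4.1/((4.1+2.45)(4.1+2.45)) = 97.955 kPa
Final effective stress: σ'_f = 22.235 + 97.955 = 120.19 kPa.
σ'_f = 120.19 > σ'_p = 104 kPa, so the stress path crosses the preconsolidation pressure — recompression up to σ'_p, then virgin compression beyond:
S_c = H/(1+e₀)·[C_r·log₁₀(σ'_p/σ'_0) + C_c·log₁₀(σ'_f/σ'_p)]
    = 2.5/1.62 × [0.063×log₁₀(104/22.235) + 0.32×log₁₀(120.19/104)]
    = 1.5432 × [0.04221 + 0.020107] = 0.09617 m

S_c ≈ 96.2 mm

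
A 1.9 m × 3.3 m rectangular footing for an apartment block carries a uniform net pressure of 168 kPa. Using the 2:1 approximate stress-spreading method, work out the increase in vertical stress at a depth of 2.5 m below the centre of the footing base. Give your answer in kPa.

By the 2:1 method the load spreads at 1 horizontal : 2 vertical, so at depth z the loaded area has grown by z in each plan dimension:
Δσ = qBL/((B+z)(L+z)) = 168×1.9×3.3/((1.9+2.5)(3.3+2.5)) = 41.276 kPa

Δσ_z ≈ 41.3 kPa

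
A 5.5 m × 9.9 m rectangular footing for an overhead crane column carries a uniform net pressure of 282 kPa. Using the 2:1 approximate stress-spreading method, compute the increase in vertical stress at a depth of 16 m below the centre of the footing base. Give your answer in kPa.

Δσ_z ≈ 27.6 kPa

By the 2:1 method the load spreads at 1 horizontal : 2 vertical, so at depth z the loaded area has grown by z in each plan dimension:
Δσ = qBL/((B+z)(L+z)) = 282×5.5×9.9/((5.5+16)(9.9+16)) = 27.575 kPa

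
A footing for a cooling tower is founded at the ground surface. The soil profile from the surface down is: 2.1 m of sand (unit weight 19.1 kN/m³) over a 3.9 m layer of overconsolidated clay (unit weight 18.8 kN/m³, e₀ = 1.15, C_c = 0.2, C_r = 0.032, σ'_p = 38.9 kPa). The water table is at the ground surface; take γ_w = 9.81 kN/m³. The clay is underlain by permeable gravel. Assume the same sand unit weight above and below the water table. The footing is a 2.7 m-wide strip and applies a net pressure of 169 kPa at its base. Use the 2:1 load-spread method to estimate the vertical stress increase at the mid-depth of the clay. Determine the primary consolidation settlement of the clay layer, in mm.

Mid-depth of clay below the ground surface: z = 2.1 + 3.9/2 = 4.05 m.
Total vertical stress at mid-clay: σ_v = 19.1×2.1 + 18.8×1.95 = 76.77 kPa.
Pore pressure: u = 9.81×(4.05 − 0) = 39.73 kPa.
Initial effective stress: σ'_0 = σ_v − u = 76.77 − 39.73 = 37.04 kPa.
Stress increase at mid-clay by the 2:1 spreading method:
Δσ = qB/(B+z) = 169×2.7/(2.7+4.05) = 67.6 kPa
Final effective stress: σ'_f = 37.04 + 67.6 = 104.64 kPa.
σ'_f = 104.64 > σ'_p = 38.9 kPa, so the stress path crosses the preconsolidation pressure — recompression up to σ'_p, then virgin compression beyond:
S_c = H/(1+e₀)·[C_r·log₁₀(σ'_p/σ'_0) + C_c·log₁₀(σ'_f/σ'_p)]
    = 3.9/2.15 × [0.032×log₁₀(38.9/37.04) + 0.2×log₁₀(104.64/38.9)]
    = 1.814 × [0.00068092 + 0.08595] = 0.1571 m

S_c ≈ 157 mm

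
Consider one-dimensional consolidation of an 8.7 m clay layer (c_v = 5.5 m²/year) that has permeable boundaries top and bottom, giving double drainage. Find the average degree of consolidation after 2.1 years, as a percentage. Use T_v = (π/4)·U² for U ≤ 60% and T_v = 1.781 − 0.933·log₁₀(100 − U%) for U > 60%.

Drainage path length: H_d = H/2 = 4.35 m (double drainage).
T_v = c_v·t/H_d² = 5.5×2.1/4.35² = 0.61038.
T_v = 0.61038 corresponds to the U > 60% branch:
U = 1 − 10^((1.781 − T_v)/0.933)/100 = 0.8202

U ≈ 82 %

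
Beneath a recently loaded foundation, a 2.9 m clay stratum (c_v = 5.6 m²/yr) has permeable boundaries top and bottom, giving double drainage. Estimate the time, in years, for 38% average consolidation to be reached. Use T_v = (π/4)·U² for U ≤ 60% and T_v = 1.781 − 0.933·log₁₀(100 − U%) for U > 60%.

t ≈ 0.0426 years

Drainage path length: H_d = H/2 = 1.45 m (double drainage).
U ≤ 60%: T_v = (π/4)·U² = (π/4)×0.38² = 0.11341.
t = T_v·H_d²/c_v = 0.11341×1.45²/5.6 = 0.04258 years.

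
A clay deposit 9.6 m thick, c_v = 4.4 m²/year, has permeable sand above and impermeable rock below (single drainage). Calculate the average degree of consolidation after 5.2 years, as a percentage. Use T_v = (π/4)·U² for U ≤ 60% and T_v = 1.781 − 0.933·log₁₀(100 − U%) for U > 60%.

U ≈ 56.2 %

Drainage path length: H_d = H = 9.6 m (single drainage).
T_v = c_v·t/H_d² = 4.4×5.2/9.6² = 0.24826.
T_v = 0.24826 corresponds to the U ≤ 60% branch:
U = √(4T_v/π) = 0.5622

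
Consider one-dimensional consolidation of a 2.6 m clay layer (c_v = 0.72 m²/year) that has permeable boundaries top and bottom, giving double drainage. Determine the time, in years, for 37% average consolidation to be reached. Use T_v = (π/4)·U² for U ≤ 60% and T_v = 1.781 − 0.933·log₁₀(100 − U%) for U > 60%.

t ≈ 0.252 years

Drainage path length: H_d = H/2 = 1.3 m (double drainage).
U ≤ 60%: T_v = (π/4)·U² = (π/4)×0.37² = 0.10752.
t = T_v·H_d²/c_v = 0.10752×1.3²/0.72 = 0.2524 years.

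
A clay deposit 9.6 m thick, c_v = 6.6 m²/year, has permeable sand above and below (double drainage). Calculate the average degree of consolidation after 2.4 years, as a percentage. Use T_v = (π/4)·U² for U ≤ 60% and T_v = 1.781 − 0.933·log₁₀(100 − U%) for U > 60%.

Drainage path length: H_d = H/2 = 4.8 m (double drainage).
T_v = c_v·t/H_d² = 6.6×2.4/4.8² = 0.6875.
T_v = 0.6875 corresponds to the U > 60% branch:
U = 1 − 10^((1.781 − T_v)/0.933)/100 = 0.8514

U ≈ 85.1 %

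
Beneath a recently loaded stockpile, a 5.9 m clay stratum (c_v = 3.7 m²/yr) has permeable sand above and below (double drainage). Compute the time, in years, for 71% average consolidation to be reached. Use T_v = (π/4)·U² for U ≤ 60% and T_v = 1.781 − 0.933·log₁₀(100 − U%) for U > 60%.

t ≈ 0.98 years

Drainage path length: H_d = H/2 = 2.95 m (double drainage).
U > 60%: T_v = 1.781 − 0.933·log₁₀(100 − 71) = 0.41658.
t = T_v·H_d²/c_v = 0.41658×2.95²/3.7 = 0.9798 years.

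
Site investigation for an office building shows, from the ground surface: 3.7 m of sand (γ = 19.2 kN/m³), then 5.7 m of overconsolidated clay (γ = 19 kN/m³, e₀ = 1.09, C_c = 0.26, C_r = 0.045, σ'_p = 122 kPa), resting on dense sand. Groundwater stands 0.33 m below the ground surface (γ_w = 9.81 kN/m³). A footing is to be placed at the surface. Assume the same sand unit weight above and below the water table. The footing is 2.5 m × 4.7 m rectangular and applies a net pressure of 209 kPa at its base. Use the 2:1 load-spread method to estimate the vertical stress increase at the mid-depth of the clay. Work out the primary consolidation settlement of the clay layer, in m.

S_c ≈ 0.017 m

Mid-depth of clay below the ground surface: z = 3.7 + 5.7/2 = 6.55 m.
Total vertical stress at mid-clay: σ_v = 19.2×3.7 + 19×2.85 = 125.19 kPa.
Pore pressure: u = 9.81×(6.55 − 0.33) = 61.018 kPa.
Initial effective stress: σ'_0 = σ_v − u = 125.19 − 61.018 = 64.172 kPa.
Stress increase at mid-clay by the 2:1 spreading method:
Δσ = qBL/((B+z)(L+z)) = 209×2.5×4.7/((2.5+6.55)(4.7+6.55)) = 24.12 kPa
Final effective stress: σ'_f = 64.172 + 24.12 = 88.292 kPa.
σ'_f = 88.292 ≤ σ'_p = 122 kPa, so the clay remains overconsolidated and only the recompression index applies:
S_c = C_r·H/(1+e₀)·log₁₀(σ'_f/σ'_0) = 0.045×5.7/2.09×log₁₀(88.292/64.172)
    = 0.12273 × 0.13858 = 0.01701 m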